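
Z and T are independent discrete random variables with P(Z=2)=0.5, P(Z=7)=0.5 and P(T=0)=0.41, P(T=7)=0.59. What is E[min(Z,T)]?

2.655

E[min(Z,T)] = Σ_z Σ_t min(z,t) · P(Z=z)P(T=t)
 = 0·0.205 + 2·0.295 + 0·0.205 + 7·0.295
 = 0 + 0.59 + 0 + 2.065
 = 2.655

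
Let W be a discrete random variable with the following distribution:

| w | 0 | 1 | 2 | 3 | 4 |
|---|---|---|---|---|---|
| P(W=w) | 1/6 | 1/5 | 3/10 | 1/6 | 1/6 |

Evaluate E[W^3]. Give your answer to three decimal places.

E[W^3] = Σ w^3·P(W=w)
 = 0·1/6 + 1·1/5 + 8·3/10 + 27·1/6 + 64·1/6
 = 0 + 1/5 + 12/5 + 9/2 + 32/3
 = 533/30

17.767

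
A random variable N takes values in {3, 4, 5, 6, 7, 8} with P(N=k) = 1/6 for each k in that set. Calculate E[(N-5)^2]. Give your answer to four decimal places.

3.1667

E[(N-5)^2] = Σ (n-5)^2·P(N=n)
 = 4·1/6 + 1·1/6 + 0·1/6 + 1·1/6 + 4·1/6 + 9·1/6
 = 2/3 + 1/6 + 0 + 1/6 + 2/3 + 3/2
 = 19/6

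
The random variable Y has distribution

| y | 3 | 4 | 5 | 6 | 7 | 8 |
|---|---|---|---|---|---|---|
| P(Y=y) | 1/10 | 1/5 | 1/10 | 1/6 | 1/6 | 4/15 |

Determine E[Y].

E[Y] = Σ y·P(Y=y)
 = 3·1/10 + 4·1/5 + 5·1/10 + 6·1/6 + 7·1/6 + 8·4/15
 = 3/10 + 4/5 + 1/2 + 1 + 7/6 + 32/15
 = 59/10

5.9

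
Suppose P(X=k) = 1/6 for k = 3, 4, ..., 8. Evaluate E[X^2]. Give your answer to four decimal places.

33.1667

E[X^2] = Σ x^2·P(X=x)
 = 9·1/6 + 16·1/6 + 25·1/6 + 36·1/6 + 49·1/6 + 64·1/6
 = 3/2 + 8/3 + 25/6 + 6 + 49/6 + 32/3
 = 199/6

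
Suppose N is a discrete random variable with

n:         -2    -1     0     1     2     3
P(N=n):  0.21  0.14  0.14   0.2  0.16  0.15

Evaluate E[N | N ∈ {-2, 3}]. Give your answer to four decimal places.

P(N ∈ {-2, 3}) = 0.21 + 0.15 = 0.36.
E[N | N ∈ {-2, 3}] = [(-2)·0.21 + 3·0.15] / 0.36
 = 0.03 / 0.36
 = 1/12

0.0833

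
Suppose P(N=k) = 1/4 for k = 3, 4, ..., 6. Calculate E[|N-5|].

E[|N-5|] = Σ |n-5|·P(N=n)
 = 2·1/4 + 1·1/4 + 0·1/4 + 1·1/4
 = 1/2 + 1/4 + 0 + 1/4
 = 1

1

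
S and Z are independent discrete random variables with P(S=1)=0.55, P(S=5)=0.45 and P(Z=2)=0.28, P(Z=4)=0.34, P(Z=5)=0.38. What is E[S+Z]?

6.62

E[S+Z] = Σ_s Σ_z (s+z) · P(S=s)P(Z=z)
 = 3·0.154 + 5·0.187 + 6·0.209 + 7·0.126 + 9·0.153 + 10·0.171
 = 0.462 + 0.935 + 1.254 + 0.882 + 1.377 + 1.71
 = 6.62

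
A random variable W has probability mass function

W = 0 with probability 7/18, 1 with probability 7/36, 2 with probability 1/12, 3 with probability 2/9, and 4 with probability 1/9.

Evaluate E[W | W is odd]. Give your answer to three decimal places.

2.067

P(W is odd) = 7/36 + 2/9 = 5/12.
E[W | W is odd] = [1·7/36 + 3·2/9] / (5/12)
 = 31/36 / (5/12)
 = 31/15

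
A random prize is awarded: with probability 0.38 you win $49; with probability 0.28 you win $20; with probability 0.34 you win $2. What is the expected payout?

24.9

E[payout] = 49·0.38 + 20·0.28 + 2·0.34
 = 18.62 + 5.6 + 0.68
 = 24.9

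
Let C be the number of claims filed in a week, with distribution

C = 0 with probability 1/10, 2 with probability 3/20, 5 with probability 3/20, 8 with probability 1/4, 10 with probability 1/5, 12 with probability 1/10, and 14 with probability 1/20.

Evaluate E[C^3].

E[C^3] = Σ c^3·P(C=c)
 = 0·1/10 + 8·3/20 + 125·3/20 + 512·1/4 + 1000·1/5 + 1728·1/10 + 2744·1/20
 = 0 + 6/5 + 75/4 + 128 + 200 + 864/5 + 686/5
 = 13159/20

657.95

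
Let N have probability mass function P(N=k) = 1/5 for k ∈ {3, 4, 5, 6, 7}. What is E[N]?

5

E[N] = Σ n·P(N=n)
 = 3·1/5 + 4·1/5 + 5·1/5 + 6·1/5 + 7·1/5
 = 3/5 + 4/5 + 1 + 6/5 + 7/5
 = 5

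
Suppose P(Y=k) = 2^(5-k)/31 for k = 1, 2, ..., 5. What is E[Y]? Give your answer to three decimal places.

E[Y] = Σ y·P(Y=y)
 = 1·16/31 + 2·8/31 + 3·4/31 + 4·2/31 + 5·1/31
 = 16/31 + 16/31 + 12/31 + 8/31 + 5/31
 = 57/31

1.839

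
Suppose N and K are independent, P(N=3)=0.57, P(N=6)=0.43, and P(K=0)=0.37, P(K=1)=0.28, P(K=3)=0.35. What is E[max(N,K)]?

E[max(N,K)] = Σ_n Σ_k max(n,k) · P(N=n)P(K=k)
 = 3·0.2109 + 3·0.1596 + 3·0.1995 + 6·0.1591 + 6·0.1204 + 6·0.1505
 = 0.6327 + 0.4788 + 0.5985 + 0.9546 + 0.7224 + 0.903
 = 4.29

4.29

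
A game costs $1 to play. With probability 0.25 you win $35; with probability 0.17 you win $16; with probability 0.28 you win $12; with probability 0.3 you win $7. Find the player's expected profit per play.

15.93

E[payout] = 35·0.25 + 16·0.17 + 12·0.28 + 7·0.3
 = 8.75 + 2.72 + 3.36 + 2.1
 = 16.93
Net = 16.93 - 1 = 15.93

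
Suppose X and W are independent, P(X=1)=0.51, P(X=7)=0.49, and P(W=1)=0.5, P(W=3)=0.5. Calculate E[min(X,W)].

E[min(X,W)] = Σ_x Σ_w min(x,w) · P(X=x)P(W=w)
 = 1·0.255 + 1·0.255 + 1·0.245 + 3·0.245
 = 0.255 + 0.255 + 0.245 + 0.735
 = 1.49

1.49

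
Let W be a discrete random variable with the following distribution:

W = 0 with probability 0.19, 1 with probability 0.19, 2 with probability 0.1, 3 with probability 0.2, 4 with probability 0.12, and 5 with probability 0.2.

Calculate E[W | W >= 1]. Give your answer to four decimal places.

3.0494

P(W >= 1) = 0.19 + 0.1 + 0.2 + 0.12 + 0.2 = 0.81.
E[W | W >= 1] = [1·0.19 + 2·0.1 + 3·0.2 + 4·0.12 + 5·0.2] / 0.81
 = 2.47 / 0.81
 = 247/81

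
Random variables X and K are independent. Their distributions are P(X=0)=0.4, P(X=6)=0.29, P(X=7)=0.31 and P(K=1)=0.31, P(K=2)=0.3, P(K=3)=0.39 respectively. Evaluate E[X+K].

5.99

E[X+K] = Σ_x Σ_k (x+k) · P(X=x)P(K=k)
 = 1·0.124 + 2·0.12 + 3·0.156 + 7·0.0899 + 8·0.087 + 9·0.1131 + 8·0.0961 + 9·0.093 + 10·0.1209
 = 0.124 + 0.24 + 0.468 + 0.6293 + 0.696 + 1.0179 + 0.7688 + 0.837 + 1.209
 = 5.99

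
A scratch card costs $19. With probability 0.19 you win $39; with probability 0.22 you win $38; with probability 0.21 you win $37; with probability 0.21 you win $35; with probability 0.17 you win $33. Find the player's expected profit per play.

17.5

E[payout] = 39·0.19 + 38·0.22 + 37·0.21 + 35·0.21 + 33·0.17
 = 7.41 + 8.36 + 7.77 + 7.35 + 5.61
 = 36.5
Net = 36.5 - 19 = 17.5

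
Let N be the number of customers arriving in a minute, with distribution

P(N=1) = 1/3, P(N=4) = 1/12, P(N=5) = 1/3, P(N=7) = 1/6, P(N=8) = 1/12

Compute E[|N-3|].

E[|N-3|] = Σ |n-3|·P(N=n)
 = 2·1/3 + 1·1/12 + 2·1/3 + 4·1/6 + 5·1/12
 = 2/3 + 1/12 + 2/3 + 2/3 + 5/12
 = 5/2

2.5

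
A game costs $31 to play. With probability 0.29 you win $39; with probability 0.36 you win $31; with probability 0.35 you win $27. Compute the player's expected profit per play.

0.92

E[payout] = 39·0.29 + 31·0.36 + 27·0.35
 = 11.31 + 11.16 + 9.45
 = 31.92
Net = 31.92 - 31 = 0.92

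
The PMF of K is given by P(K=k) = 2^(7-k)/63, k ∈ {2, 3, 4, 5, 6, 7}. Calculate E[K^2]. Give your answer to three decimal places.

E[K^2] = Σ k^2·P(K=k)
 = 4·32/63 + 9·16/63 + 16·8/63 + 25·4/63 + 36·2/63 + 49·1/63
 = 128/63 + 16/7 + 128/63 + 100/63 + 8/7 + 7/9
 = 69/7

9.857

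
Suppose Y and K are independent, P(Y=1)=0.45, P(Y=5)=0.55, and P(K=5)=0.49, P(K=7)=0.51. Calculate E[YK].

E[YK] = Σ_y Σ_k yk · P(Y=y)P(K=k)
 = 5·0.2205 + 7·0.2295 + 25·0.2695 + 35·0.2805
 = 1.1025 + 1.6065 + 6.7375 + 9.8175
 = 19.264

19.264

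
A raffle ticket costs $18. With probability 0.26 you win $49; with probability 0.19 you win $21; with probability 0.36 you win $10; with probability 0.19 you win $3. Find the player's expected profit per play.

2.9

E[payout] = 49·0.26 + 21·0.19 + 10·0.36 + 3·0.19
 = 12.74 + 3.99 + 3.6 + 0.57
 = 20.9
Net = 20.9 - 18 = 2.9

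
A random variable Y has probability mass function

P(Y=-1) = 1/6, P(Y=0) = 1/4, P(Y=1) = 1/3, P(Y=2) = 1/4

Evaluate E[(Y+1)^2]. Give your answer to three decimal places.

E[(Y+1)^2] = Σ (y+1)^2·P(Y=y)
 = 0·1/6 + 1·1/4 + 4·1/3 + 9·1/4
 = 0 + 1/4 + 4/3 + 9/4
 = 23/6

3.833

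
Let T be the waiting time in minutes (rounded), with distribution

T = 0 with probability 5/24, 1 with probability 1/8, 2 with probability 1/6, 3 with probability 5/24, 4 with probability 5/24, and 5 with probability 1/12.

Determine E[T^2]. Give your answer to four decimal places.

E[T^2] = Σ t^2·P(T=t)
 = 0·5/24 + 1·1/8 + 4·1/6 + 9·5/24 + 16·5/24 + 25·1/12
 = 0 + 1/8 + 2/3 + 15/8 + 10/3 + 25/12
 = 97/12

8.0833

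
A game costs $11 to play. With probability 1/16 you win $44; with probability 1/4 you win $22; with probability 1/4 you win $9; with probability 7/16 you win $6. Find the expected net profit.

2.125

E[payout] = 44·1/16 + 22·1/4 + 9·1/4 + 6·7/16
 = 11/4 + 11/2 + 9/4 + 21/8
 = 105/8
Net = 105/8 - 11 = 17/8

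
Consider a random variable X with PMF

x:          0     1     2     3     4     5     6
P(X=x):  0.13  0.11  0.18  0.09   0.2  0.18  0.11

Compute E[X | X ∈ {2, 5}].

3.5

P(X ∈ {2, 5}) = 0.18 + 0.18 = 0.36.
E[X | X ∈ {2, 5}] = [2·0.18 + 5·0.18] / 0.36
 = 1.26 / 0.36
 = 7/2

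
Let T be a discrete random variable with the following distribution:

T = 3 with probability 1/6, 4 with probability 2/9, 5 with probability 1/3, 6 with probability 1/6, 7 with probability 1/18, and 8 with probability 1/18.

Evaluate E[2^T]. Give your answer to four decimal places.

47.5556

E[2^T] = Σ 2^t·P(T=t)
 = 8·1/6 + 16·2/9 + 32·1/3 + 64·1/6 + 128·1/18 + 256·1/18
 = 4/3 + 32/9 + 32/3 + 32/3 + 64/9 + 128/9
 = 428/9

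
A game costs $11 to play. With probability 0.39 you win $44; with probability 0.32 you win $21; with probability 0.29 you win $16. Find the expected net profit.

E[payout] = 44·0.39 + 21·0.32 + 16·0.29
 = 17.16 + 6.72 + 4.64
 = 28.52
Net = 28.52 - 11 = 17.52

17.52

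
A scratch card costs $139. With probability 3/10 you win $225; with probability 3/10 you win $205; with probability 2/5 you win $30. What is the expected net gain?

2

E[payout] = 225·3/10 + 205·3/10 + 30·2/5
 = 135/2 + 123/2 + 12
 = 141
Net = 141 - 139 = 2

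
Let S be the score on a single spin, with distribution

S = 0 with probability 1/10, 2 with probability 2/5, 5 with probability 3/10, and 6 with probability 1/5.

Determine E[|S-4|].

E[|S-4|] = Σ |s-4|·P(S=s)
 = 4·1/10 + 2·2/5 + 1·3/10 + 2·1/5
 = 2/5 + 4/5 + 3/10 + 2/5
 = 19/10

1.9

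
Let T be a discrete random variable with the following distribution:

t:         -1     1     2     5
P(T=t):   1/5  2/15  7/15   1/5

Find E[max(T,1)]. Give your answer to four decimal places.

2.2667

E[max(T,1)] = Σ max(t,1)·P(T=t)
 = 1·1/5 + 1·2/15 + 2·7/15 + 5·1/5
 = 1/5 + 2/15 + 14/15 + 1
 = 34/15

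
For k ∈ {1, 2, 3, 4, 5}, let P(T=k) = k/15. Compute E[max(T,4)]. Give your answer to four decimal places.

E[max(T,4)] = Σ max(t,4)·P(T=t)
 = 4·1/15 + 4·2/15 + 4·1/5 + 4·4/15 + 5·1/3
 = 4/15 + 8/15 + 4/5 + 16/15 + 5/3
 = 13/3

4.3333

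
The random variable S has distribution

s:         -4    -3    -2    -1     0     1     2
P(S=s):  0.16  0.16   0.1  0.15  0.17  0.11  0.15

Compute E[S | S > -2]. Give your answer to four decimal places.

0.4483

P(S > -2) = 0.15 + 0.17 + 0.11 + 0.15 = 0.58.
E[S | S > -2] = [(-1)·0.15 + 0·0.17 + 1·0.11 + 2·0.15] / 0.58
 = 0.26 / 0.58
 = 13/29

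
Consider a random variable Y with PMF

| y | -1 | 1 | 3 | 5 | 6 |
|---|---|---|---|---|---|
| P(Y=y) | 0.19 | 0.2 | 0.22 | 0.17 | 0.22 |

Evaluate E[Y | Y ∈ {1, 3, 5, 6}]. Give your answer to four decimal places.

P(Y ∈ {1, 3, 5, 6}) = 0.2 + 0.22 + 0.17 + 0.22 = 0.81.
E[Y | Y ∈ {1, 3, 5, 6}] = [1·0.2 + 3·0.22 + 5·0.17 + 6·0.22] / 0.81
 = 3.03 / 0.81
 = 101/27

3.7407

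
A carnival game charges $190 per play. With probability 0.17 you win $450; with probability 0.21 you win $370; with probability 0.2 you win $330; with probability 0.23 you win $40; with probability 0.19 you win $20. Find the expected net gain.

43.2

E[payout] = 450·0.17 + 370·0.21 + 330·0.2 + 40·0.23 + 20·0.19
 = 76.5 + 77.7 + 66 + 9.2 + 3.8
 = 233.2
Net = 233.2 - 190 = 43.2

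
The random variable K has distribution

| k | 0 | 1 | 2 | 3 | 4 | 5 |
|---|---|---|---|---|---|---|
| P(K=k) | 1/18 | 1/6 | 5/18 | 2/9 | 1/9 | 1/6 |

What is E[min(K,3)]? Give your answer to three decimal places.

2.222

E[min(K,3)] = Σ min(k,3)·P(K=k)
 = 0·1/18 + 1·1/6 + 2·5/18 + 3·2/9 + 3·1/9 + 3·1/6
 = 0 + 1/6 + 5/9 + 2/3 + 1/3 + 1/2
 = 20/9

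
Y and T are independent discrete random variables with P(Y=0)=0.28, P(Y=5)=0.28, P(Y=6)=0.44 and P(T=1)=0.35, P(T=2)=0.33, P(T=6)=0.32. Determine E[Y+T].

E[Y+T] = Σ_y Σ_t (y+t) · P(Y=y)P(T=t)
 = 1·0.098 + 2·0.0924 + 6·0.0896 + 6·0.098 + 7·0.0924 + 11·0.0896 + 7·0.154 + 8·0.1452 + 12·0.1408
 = 0.098 + 0.1848 + 0.5376 + 0.588 + 0.6468 + 0.9856 + 1.078 + 1.1616 + 1.6896
 = 6.97

6.97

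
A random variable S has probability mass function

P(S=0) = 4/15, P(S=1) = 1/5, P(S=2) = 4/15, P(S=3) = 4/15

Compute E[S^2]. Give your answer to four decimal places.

E[S^2] = Σ s^2·P(S=s)
 = 0·4/15 + 1·1/5 + 4·4/15 + 9·4/15
 = 0 + 1/5 + 16/15 + 12/5
 = 11/3

3.6667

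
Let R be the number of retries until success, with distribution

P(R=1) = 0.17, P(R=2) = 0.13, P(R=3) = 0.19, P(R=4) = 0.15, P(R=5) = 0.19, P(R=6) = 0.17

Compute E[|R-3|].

1.51

E[|R-3|] = Σ |r-3|·P(R=r)
 = 2·0.17 + 1·0.13 + 0·0.19 + 1·0.15 + 2·0.19 + 3·0.17
 = 0.34 + 0.13 + 0 + 0.15 + 0.38 + 0.51
 = 1.51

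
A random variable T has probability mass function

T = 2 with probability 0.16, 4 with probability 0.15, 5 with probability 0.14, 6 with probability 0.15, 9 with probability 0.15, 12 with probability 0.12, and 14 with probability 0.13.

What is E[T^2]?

66.85

E[T^2] = Σ t^2·P(T=t)
 = 4·0.16 + 16·0.15 + 25·0.14 + 36·0.15 + 81·0.15 + 144·0.12 + 196·0.13
 = 0.64 + 2.4 + 3.5 + 5.4 + 12.15 + 17.28 + 25.48
 = 66.85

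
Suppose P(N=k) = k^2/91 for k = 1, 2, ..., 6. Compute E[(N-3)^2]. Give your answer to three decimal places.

4.923

E[(N-3)^2] = Σ (n-3)^2·P(N=n)
 = 4·1/91 + 1·4/91 + 0·9/91 + 1·16/91 + 4·25/91 + 9·36/91
 = 4/91 + 4/91 + 0 + 16/91 + 100/91 + 324/91
 = 64/13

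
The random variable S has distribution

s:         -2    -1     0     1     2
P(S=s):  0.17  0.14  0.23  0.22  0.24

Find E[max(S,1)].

1.24

E[max(S,1)] = Σ max(s,1)·P(S=s)
 = 1·0.17 + 1·0.14 + 1·0.23 + 1·0.22 + 2·0.24
 = 0.17 + 0.14 + 0.23 + 0.22 + 0.48
 = 1.24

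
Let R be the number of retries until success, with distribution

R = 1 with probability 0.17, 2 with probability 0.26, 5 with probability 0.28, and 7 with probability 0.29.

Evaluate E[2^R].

47.46

E[2^R] = Σ 2^r·P(R=r)
 = 2·0.17 + 4·0.26 + 32·0.28 + 128·0.29
 = 0.34 + 1.04 + 8.96 + 37.12
 = 47.46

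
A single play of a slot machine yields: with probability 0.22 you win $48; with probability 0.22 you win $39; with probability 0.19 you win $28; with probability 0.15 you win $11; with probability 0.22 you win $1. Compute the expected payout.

26.33

E[payout] = 48·0.22 + 39·0.22 + 28·0.19 + 11·0.15 + 1·0.22
 = 10.56 + 8.58 + 5.32 + 1.65 + 0.22
 = 26.33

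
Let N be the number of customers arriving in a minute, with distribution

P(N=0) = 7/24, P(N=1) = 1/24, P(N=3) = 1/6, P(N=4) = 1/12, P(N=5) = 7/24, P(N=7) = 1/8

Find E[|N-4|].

E[|N-4|] = Σ |n-4|·P(N=n)
 = 4·7/24 + 3·1/24 + 1·1/6 + 0·1/12 + 1·7/24 + 3·1/8
 = 7/6 + 1/8 + 1/6 + 0 + 7/24 + 3/8
 = 17/8

2.125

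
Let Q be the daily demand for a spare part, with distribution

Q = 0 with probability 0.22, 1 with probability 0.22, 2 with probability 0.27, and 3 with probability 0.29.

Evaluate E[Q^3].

10.21

E[Q^3] = Σ q^3·P(Q=q)
 = 0·0.22 + 1·0.22 + 8·0.27 + 27·0.29
 = 0 + 0.22 + 2.16 + 7.83
 = 10.21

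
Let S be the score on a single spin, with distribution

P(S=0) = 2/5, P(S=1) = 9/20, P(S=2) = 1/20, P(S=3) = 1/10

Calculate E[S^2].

1.55

E[S^2] = Σ s^2·P(S=s)
 = 0·2/5 + 1·9/20 + 4·1/20 + 9·1/10
 = 0 + 9/20 + 1/5 + 9/10
 = 31/20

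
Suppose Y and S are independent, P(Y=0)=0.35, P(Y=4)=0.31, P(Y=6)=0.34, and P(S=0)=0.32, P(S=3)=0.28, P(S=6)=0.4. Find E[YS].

E[YS] = Σ_y Σ_s ys · P(Y=y)P(S=s)
 = 0·0.112 + 0·0.098 + 0·0.14 + 0·0.0992 + 12·0.0868 + 24·0.124 + 0·0.1088 + 18·0.0952 + 36·0.136
 = 0 + 0 + 0 + 0 + 1.0416 + 2.976 + 0 + 1.7136 + 4.896
 = 10.6272

10.6272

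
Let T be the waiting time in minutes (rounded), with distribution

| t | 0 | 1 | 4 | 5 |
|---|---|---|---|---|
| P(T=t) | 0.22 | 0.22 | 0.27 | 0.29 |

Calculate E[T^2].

E[T^2] = Σ t^2·P(T=t)
 = 0·0.22 + 1·0.22 + 16·0.27 + 25·0.29
 = 0 + 0.22 + 4.32 + 7.25
 = 11.79

11.79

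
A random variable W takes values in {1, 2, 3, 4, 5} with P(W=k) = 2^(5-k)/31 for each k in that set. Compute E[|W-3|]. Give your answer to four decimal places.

1.4194

E[|W-3|] = Σ |w-3|·P(W=w)
 = 2·16/31 + 1·8/31 + 0·4/31 + 1·2/31 + 2·1/31
 = 32/31 + 8/31 + 0 + 2/31 + 2/31
 = 44/31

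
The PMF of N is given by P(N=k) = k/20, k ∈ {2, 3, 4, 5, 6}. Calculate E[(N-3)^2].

4

E[(N-3)^2] = Σ (n-3)^2·P(N=n)
 = 1·1/10 + 0·3/20 + 1·1/5 + 4·1/4 + 9·3/10
 = 1/10 + 0 + 1/5 + 1 + 27/10
 = 4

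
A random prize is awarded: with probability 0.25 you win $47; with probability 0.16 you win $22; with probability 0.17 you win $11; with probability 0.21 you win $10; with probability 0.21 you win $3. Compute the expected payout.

E[payout] = 47·0.25 + 22·0.16 + 11·0.17 + 10·0.21 + 3·0.21
 = 11.75 + 3.52 + 1.87 + 2.1 + 0.63
 = 19.87

19.87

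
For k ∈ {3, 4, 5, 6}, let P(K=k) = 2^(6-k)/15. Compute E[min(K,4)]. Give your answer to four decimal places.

E[min(K,4)] = Σ min(k,4)·P(K=k)
 = 3·8/15 + 4·4/15 + 4·2/15 + 4·1/15
 = 8/5 + 16/15 + 8/15 + 4/15
 = 52/15

3.4667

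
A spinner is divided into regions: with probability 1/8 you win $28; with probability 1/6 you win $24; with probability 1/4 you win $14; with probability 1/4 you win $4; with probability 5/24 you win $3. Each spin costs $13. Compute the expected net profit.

-0.375

E[payout] = 28·1/8 + 24·1/6 + 14·1/4 + 4·1/4 + 3·5/24
 = 7/2 + 4 + 7/2 + 1 + 5/8
 = 101/8
Net = 101/8 - 13 = -3/8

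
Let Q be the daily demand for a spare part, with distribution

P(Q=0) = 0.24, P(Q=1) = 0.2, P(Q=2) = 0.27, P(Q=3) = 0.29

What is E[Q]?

E[Q] = Σ q·P(Q=q)
 = 0·0.24 + 1·0.2 + 2·0.27 + 3·0.29
 = 0 + 0.2 + 0.54 + 0.87
 = 1.61

1.61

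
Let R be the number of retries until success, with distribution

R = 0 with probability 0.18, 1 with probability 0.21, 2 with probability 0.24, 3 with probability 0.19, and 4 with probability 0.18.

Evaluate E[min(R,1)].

E[min(R,1)] = Σ min(r,1)·P(R=r)
 = 0·0.18 + 1·0.21 + 1·0.24 + 1·0.19 + 1·0.18
 = 0 + 0.21 + 0.24 + 0.19 + 0.18
 = 0.82

0.82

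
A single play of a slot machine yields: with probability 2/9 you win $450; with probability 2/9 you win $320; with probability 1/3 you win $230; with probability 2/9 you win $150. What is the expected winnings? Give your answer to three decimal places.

281.111

E[payout] = 450·2/9 + 320·2/9 + 230·1/3 + 150·2/9
 = 100 + 640/9 + 230/3 + 100/3
 = 2530/9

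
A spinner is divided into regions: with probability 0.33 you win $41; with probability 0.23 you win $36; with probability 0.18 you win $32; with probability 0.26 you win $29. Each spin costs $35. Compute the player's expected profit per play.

E[payout] = 41·0.33 + 36·0.23 + 32·0.18 + 29·0.26
 = 13.53 + 8.28 + 5.76 + 7.54
 = 35.11
Net = 35.11 - 35 = 0.11

0.11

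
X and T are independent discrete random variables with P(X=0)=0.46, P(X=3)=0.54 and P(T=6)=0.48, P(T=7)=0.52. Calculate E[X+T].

8.14

E[X+T] = Σ_x Σ_t (x+t) · P(X=x)P(T=t)
 = 6·0.2208 + 7·0.2392 + 9·0.2592 + 10·0.2808
 = 1.3248 + 1.6744 + 2.3328 + 2.808
 = 8.14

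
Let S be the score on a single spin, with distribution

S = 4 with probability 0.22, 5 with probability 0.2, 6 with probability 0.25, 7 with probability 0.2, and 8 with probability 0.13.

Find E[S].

E[S] = Σ s·P(S=s)
 = 4·0.22 + 5·0.2 + 6·0.25 + 7·0.2 + 8·0.13
 = 0.88 + 1 + 1.5 + 1.4 + 1.04
 = 5.82

5.82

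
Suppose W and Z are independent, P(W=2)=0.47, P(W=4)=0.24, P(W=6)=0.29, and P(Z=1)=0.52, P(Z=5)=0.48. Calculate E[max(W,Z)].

E[max(W,Z)] = Σ_w Σ_z max(w,z) · P(W=w)P(Z=z)
 = 2·0.2444 + 5·0.2256 + 4·0.1248 + 5·0.1152 + 6·0.1508 + 6·0.1392
 = 0.4888 + 1.128 + 0.4992 + 0.576 + 0.9048 + 0.8352
 = 4.432

4.432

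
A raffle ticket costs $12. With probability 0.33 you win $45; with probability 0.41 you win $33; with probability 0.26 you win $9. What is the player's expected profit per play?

E[payout] = 45·0.33 + 33·0.41 + 9·0.26
 = 14.85 + 13.53 + 2.34
 = 30.72
Net = 30.72 - 12 = 18.72

18.72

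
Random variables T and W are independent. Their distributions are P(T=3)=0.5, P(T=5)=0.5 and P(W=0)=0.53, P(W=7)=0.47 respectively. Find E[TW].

13.16

E[TW] = Σ_t Σ_w tw · P(T=t)P(W=w)
 = 0·0.265 + 21·0.235 + 0·0.265 + 35·0.235
 = 0 + 4.935 + 0 + 8.225
 = 13.16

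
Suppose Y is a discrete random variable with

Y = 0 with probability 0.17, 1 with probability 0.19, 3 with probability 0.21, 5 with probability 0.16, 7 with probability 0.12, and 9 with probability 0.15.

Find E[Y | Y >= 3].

5.65625

P(Y >= 3) = 0.21 + 0.16 + 0.12 + 0.15 = 0.64.
E[Y | Y >= 3] = [3·0.21 + 5·0.16 + 7·0.12 + 9·0.15] / 0.64
 = 3.62 / 0.64
 = 181/32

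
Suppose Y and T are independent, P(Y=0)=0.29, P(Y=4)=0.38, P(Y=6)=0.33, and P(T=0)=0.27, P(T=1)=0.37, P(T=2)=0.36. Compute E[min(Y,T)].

E[min(Y,T)] = Σ_y Σ_t min(y,t) · P(Y=y)P(T=t)
 = 0·0.0783 + 0·0.1073 + 0·0.1044 + 0·0.1026 + 1·0.1406 + 2·0.1368 + 0·0.0891 + 1·0.1221 + 2·0.1188
 = 0 + 0 + 0 + 0 + 0.1406 + 0.2736 + 0 + 0.1221 + 0.2376
 = 0.7739

0.7739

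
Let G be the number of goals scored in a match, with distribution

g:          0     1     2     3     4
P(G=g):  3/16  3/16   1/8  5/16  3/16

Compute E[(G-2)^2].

E[(G-2)^2] = Σ (g-2)^2·P(G=g)
 = 4·3/16 + 1·3/16 + 0·1/8 + 1·5/16 + 4·3/16
 = 3/4 + 3/16 + 0 + 5/16 + 3/4
 = 2

2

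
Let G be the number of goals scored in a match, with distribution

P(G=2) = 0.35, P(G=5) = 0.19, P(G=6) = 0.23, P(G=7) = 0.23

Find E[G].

4.64

E[G] = Σ g·P(G=g)
 = 2·0.35 + 5·0.19 + 6·0.23 + 7·0.23
 = 0.7 + 0.95 + 1.38 + 1.61
 = 4.64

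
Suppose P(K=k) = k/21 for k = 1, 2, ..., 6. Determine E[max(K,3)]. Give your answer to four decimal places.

E[max(K,3)] = Σ max(k,3)·P(K=k)
 = 3·1/21 + 3·2/21 + 3·1/7 + 4·4/21 + 5·5/21 + 6·2/7
 = 1/7 + 2/7 + 3/7 + 16/21 + 25/21 + 12/7
 = 95/21

4.5238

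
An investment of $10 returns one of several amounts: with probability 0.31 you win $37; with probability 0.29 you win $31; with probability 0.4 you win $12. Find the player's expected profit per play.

15.26

E[payout] = 37·0.31 + 31·0.29 + 12·0.4
 = 11.47 + 8.99 + 4.8
 = 25.26
Net = 25.26 - 10 = 15.26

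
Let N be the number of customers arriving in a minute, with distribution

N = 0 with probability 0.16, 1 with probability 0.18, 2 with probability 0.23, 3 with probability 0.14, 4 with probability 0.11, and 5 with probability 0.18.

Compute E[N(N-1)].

6.22

E[N(N-1)] = Σ n(n-1)·P(N=n)
 = 0·0.16 + 0·0.18 + 2·0.23 + 6·0.14 + 12·0.11 + 20·0.18
 = 0 + 0 + 0.46 + 0.84 + 1.32 + 3.6
 = 6.22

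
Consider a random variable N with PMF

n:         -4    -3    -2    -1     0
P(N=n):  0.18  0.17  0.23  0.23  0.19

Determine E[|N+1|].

E[|N+1|] = Σ |n+1|·P(N=n)
 = 3·0.18 + 2·0.17 + 1·0.23 + 0·0.23 + 1·0.19
 = 0.54 + 0.34 + 0.23 + 0 + 0.19
 = 1.3

1.3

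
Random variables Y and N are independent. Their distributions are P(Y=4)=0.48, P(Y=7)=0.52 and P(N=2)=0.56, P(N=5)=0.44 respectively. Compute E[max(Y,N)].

5.7712

E[max(Y,N)] = Σ_y Σ_n max(y,n) · P(Y=y)P(N=n)
 = 4·0.2688 + 5·0.2112 + 7·0.2912 + 7·0.2288
 = 1.0752 + 1.056 + 2.0384 + 1.6016
 = 5.7712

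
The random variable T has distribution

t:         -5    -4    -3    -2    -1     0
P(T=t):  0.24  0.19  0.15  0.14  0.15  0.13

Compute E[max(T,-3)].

-2.17

E[max(T,-3)] = Σ max(t,-3)·P(T=t)
 = (-3)·0.24 + (-3)·0.19 + (-3)·0.15 + (-2)·0.14 + (-1)·0.15 + 0·0.13
 = (-0.72) + (-0.57) + (-0.45) + (-0.28) + (-0.15) + 0
 = -2.17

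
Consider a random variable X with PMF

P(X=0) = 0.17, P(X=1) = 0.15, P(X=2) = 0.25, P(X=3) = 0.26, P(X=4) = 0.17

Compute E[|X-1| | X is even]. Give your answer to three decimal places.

P(X is even) = 0.17 + 0.25 + 0.17 = 0.59.
E[|X-1| | X is even] = [1·0.17 + 1·0.25 + 3·0.17] / 0.59
 = 0.93 / 0.59
 = 93/59

1.576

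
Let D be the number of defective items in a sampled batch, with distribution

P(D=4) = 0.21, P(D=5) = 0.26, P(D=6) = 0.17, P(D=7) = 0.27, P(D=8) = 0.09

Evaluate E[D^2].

34.97

E[D^2] = Σ d^2·P(D=d)
 = 16·0.21 + 25·0.26 + 36·0.17 + 49·0.27 + 64·0.09
 = 3.36 + 6.5 + 6.12 + 13.23 + 5.76
 = 34.97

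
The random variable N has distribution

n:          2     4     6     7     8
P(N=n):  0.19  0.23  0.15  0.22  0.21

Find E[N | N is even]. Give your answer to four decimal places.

4.9744

P(N is even) = 0.19 + 0.23 + 0.15 + 0.21 = 0.78.
E[N | N is even] = [2·0.19 + 4·0.23 + 6·0.15 + 8·0.21] / 0.78
 = 3.88 / 0.78
 = 194/39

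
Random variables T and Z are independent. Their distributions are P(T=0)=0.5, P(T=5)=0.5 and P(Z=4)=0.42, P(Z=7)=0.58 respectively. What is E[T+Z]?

8.24

E[T+Z] = Σ_t Σ_z (t+z) · P(T=t)P(Z=z)
 = 4·0.21 + 7·0.29 + 9·0.21 + 12·0.29
 = 0.84 + 2.03 + 1.89 + 3.48
 = 8.24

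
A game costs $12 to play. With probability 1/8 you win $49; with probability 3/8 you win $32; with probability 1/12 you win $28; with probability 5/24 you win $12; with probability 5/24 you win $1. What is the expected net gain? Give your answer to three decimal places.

E[payout] = 49·1/8 + 32·3/8 + 28·1/12 + 12·5/24 + 1·5/24
 = 49/8 + 12 + 7/3 + 5/2 + 5/24
 = 139/6
Net = 139/6 - 12 = 67/6

11.167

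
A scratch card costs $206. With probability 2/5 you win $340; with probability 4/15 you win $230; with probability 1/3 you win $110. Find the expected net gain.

E[payout] = 340·2/5 + 230·4/15 + 110·1/3
 = 136 + 184/3 + 110/3
 = 234
Net = 234 - 206 = 28

28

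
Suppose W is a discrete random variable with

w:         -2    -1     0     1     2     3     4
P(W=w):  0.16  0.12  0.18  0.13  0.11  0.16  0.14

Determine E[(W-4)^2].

E[(W-4)^2] = Σ (w-4)^2·P(W=w)
 = 36·0.16 + 25·0.12 + 16·0.18 + 9·0.13 + 4·0.11 + 1·0.16 + 0·0.14
 = 5.76 + 3 + 2.88 + 1.17 + 0.44 + 0.16 + 0
 = 13.41

13.41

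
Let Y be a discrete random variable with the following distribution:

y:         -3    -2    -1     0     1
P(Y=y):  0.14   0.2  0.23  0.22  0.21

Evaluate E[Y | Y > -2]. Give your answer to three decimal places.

-0.030

P(Y > -2) = 0.23 + 0.22 + 0.21 = 0.66.
E[Y | Y > -2] = [(-1)·0.23 + 0·0.22 + 1·0.21] / 0.66
 = -0.02 / 0.66
 = -1/33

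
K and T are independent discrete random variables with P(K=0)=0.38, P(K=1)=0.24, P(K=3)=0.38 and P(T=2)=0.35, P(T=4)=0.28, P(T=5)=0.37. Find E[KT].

5.0646

E[KT] = Σ_k Σ_t kt · P(K=k)P(T=t)
 = 0·0.133 + 0·0.1064 + 0·0.1406 + 2·0.084 + 4·0.0672 + 5·0.0888 + 6·0.133 + 12·0.1064 + 15·0.1406
 = 0 + 0 + 0 + 0.168 + 0.2688 + 0.444 + 0.798 + 1.2768 + 2.109
 = 5.0646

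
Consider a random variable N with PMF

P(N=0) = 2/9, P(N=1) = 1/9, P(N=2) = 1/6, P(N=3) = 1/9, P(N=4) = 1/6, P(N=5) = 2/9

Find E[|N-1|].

2

E[|N-1|] = Σ |n-1|·P(N=n)
 = 1·2/9 + 0·1/9 + 1·1/6 + 2·1/9 + 3·1/6 + 4·2/9
 = 2/9 + 0 + 1/6 + 2/9 + 1/2 + 8/9
 = 2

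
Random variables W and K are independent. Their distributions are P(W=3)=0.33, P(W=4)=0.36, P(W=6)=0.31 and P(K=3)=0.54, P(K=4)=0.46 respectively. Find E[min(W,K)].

E[min(W,K)] = Σ_w Σ_k min(w,k) · P(W=w)P(K=k)
 = 3·0.1782 + 3·0.1518 + 3·0.1944 + 4·0.1656 + 3·0.1674 + 4·0.1426
 = 0.5346 + 0.4554 + 0.5832 + 0.6624 + 0.5022 + 0.5704
 = 3.3082

3.3082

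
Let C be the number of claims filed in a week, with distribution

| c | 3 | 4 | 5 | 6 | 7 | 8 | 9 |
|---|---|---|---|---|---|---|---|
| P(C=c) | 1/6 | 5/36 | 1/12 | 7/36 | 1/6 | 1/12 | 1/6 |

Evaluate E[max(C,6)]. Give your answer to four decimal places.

6.8333

E[max(C,6)] = Σ max(c,6)·P(C=c)
 = 6·1/6 + 6·5/36 + 6·1/12 + 6·7/36 + 7·1/6 + 8·1/12 + 9·1/6
 = 1 + 5/6 + 1/2 + 7/6 + 7/6 + 2/3 + 3/2
 = 41/6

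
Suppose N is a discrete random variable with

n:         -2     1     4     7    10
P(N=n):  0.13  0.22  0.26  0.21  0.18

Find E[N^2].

33.19

E[N^2] = Σ n^2·P(N=n)
 = 4·0.13 + 1·0.22 + 16·0.26 + 49·0.21 + 100·0.18
 = 0.52 + 0.22 + 4.16 + 10.29 + 18
 = 33.19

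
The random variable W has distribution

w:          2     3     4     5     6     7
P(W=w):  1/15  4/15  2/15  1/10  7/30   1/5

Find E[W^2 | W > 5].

42

P(W > 5) = 7/30 + 1/5 = 13/30.
E[W^2 | W > 5] = [36·7/30 + 49·1/5] / (13/30)
 = 91/5 / (13/30)
 = 42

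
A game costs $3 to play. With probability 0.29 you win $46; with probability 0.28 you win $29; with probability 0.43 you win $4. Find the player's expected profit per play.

20.18

E[payout] = 46·0.29 + 29·0.28 + 4·0.43
 = 13.34 + 8.12 + 1.72
 = 23.18
Net = 23.18 - 3 = 20.18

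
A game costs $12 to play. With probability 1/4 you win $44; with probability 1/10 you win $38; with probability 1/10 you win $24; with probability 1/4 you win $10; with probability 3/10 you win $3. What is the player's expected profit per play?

8.6

E[payout] = 44·1/4 + 38·1/10 + 24·1/10 + 10·1/4 + 3·3/10
 = 11 + 19/5 + 12/5 + 5/2 + 9/10
 = 103/5
Net = 103/5 - 12 = 43/5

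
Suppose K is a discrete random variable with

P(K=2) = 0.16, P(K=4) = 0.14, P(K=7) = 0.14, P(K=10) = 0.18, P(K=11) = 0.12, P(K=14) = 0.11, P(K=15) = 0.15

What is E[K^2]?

97.57

E[K^2] = Σ k^2·P(K=k)
 = 4·0.16 + 16·0.14 + 49·0.14 + 100·0.18 + 121·0.12 + 196·0.11 + 225·0.15
 = 0.64 + 2.24 + 6.86 + 18 + 14.52 + 21.56 + 33.75
 = 97.57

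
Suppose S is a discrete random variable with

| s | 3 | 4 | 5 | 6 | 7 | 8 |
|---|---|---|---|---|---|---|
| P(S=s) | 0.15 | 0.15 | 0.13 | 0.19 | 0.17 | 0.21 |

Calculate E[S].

E[S] = Σ s·P(S=s)
 = 3·0.15 + 4·0.15 + 5·0.13 + 6·0.19 + 7·0.17 + 8·0.21
 = 0.45 + 0.6 + 0.65 + 1.14 + 1.19 + 1.68
 = 5.71

5.71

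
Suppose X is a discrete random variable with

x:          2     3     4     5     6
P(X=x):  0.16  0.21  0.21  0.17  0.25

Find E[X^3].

95.64

E[X^3] = Σ x^3·P(X=x)
 = 8·0.16 + 27·0.21 + 64·0.21 + 125·0.17 + 216·0.25
 = 1.28 + 5.67 + 13.44 + 21.25 + 54
 = 95.64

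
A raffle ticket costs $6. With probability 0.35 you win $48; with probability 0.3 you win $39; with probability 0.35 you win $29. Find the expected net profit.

E[payout] = 48·0.35 + 39·0.3 + 29·0.35
 = 16.8 + 11.7 + 10.15
 = 38.65
Net = 38.65 - 6 = 32.65

32.65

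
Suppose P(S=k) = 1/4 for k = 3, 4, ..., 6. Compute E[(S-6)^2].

3.5

E[(S-6)^2] = Σ (s-6)^2·P(S=s)
 = 9·1/4 + 4·1/4 + 1·1/4 + 0·1/4
 = 9/4 + 1 + 1/4 + 0
 = 7/2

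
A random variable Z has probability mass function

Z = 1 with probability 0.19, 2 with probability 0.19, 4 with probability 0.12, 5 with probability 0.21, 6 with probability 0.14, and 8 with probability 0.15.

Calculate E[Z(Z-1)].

E[Z(Z-1)] = Σ z(z-1)·P(Z=z)
 = 0·0.19 + 2·0.19 + 12·0.12 + 20·0.21 + 30·0.14 + 56·0.15
 = 0 + 0.38 + 1.44 + 4.2 + 4.2 + 8.4
 = 18.62

18.62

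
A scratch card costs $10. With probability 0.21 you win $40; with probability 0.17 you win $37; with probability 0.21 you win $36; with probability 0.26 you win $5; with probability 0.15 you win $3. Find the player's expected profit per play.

E[payout] = 40·0.21 + 37·0.17 + 36·0.21 + 5·0.26 + 3·0.15
 = 8.4 + 6.29 + 7.56 + 1.3 + 0.45
 = 24
Net = 24 - 10 = 14

14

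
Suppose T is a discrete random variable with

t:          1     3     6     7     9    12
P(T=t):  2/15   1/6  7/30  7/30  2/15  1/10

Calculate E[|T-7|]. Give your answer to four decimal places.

E[|T-7|] = Σ |t-7|·P(T=t)
 = 6·2/15 + 4·1/6 + 1·7/30 + 0·7/30 + 2·2/15 + 5·1/10
 = 4/5 + 2/3 + 7/30 + 0 + 4/15 + 1/2
 = 37/15

2.4667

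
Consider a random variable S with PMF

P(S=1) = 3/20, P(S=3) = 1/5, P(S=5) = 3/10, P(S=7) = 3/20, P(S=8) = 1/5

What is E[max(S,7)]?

7.2

E[max(S,7)] = Σ max(s,7)·P(S=s)
 = 7·3/20 + 7·1/5 + 7·3/10 + 7·3/20 + 8·1/5
 = 21/20 + 7/5 + 21/10 + 21/20 + 8/5
 = 36/5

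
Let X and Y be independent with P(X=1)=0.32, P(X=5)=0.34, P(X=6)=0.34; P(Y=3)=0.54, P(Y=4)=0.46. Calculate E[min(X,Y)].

E[min(X,Y)] = Σ_x Σ_y min(x,y) · P(X=x)P(Y=y)
 = 1·0.1728 + 1·0.1472 + 3·0.1836 + 4·0.1564 + 3·0.1836 + 4·0.1564
 = 0.1728 + 0.1472 + 0.5508 + 0.6256 + 0.5508 + 0.6256
 = 2.6728

2.6728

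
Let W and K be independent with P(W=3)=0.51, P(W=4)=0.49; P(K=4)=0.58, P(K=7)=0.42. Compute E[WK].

E[WK] = Σ_w Σ_k wk · P(W=w)P(K=k)
 = 12·0.2958 + 21·0.2142 + 16·0.2842 + 28·0.2058
 = 3.5496 + 4.4982 + 4.5472 + 5.7624
 = 18.3574

18.3574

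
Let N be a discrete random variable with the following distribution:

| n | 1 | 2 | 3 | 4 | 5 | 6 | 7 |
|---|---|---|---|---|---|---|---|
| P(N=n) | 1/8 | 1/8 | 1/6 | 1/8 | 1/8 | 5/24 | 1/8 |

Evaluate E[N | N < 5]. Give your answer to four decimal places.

2.5385

P(N < 5) = 1/8 + 1/8 + 1/6 + 1/8 = 13/24.
E[N | N < 5] = [1·1/8 + 2·1/8 + 3·1/6 + 4·1/8] / (13/24)
 = 11/8 / (13/24)
 = 33/13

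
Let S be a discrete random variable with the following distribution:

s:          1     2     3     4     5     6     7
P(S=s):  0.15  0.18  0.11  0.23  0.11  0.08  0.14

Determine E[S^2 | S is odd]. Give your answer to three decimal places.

21.078

P(S is odd) = 0.15 + 0.11 + 0.11 + 0.14 = 0.51.
E[S^2 | S is odd] = [1·0.15 + 9·0.11 + 25·0.11 + 49·0.14] / 0.51
 = 10.75 / 0.51
 = 1075/51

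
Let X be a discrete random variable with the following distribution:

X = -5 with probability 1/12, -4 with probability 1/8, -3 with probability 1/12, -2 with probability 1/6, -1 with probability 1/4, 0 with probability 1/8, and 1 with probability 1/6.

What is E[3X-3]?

E[3X-3] = Σ (3x-3)·P(X=x)
 = (-18)·1/12 + (-15)·1/8 + (-12)·1/12 + (-9)·1/6 + (-6)·1/4 + (-3)·1/8 + 0·1/6
 = (-3/2) + (-15/8) + (-1) + (-3/2) + (-3/2) + (-3/8) + 0
 = -31/4

-7.75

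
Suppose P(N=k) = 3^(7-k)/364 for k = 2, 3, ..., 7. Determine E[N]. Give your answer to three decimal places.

2.492

E[N] = Σ n·P(N=n)
 = 2·243/364 + 3·81/364 + 4·27/364 + 5·9/364 + 6·3/364 + 7·1/364
 = 243/182 + 243/364 + 27/91 + 45/364 + 9/182 + 1/52
 = 907/364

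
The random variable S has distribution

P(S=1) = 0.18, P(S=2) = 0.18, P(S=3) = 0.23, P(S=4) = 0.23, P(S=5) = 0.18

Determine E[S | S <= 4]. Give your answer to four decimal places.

P(S <= 4) = 0.18 + 0.18 + 0.23 + 0.23 = 0.82.
E[S | S <= 4] = [1·0.18 + 2·0.18 + 3·0.23 + 4·0.23] / 0.82
 = 2.15 / 0.82
 = 215/82

2.6220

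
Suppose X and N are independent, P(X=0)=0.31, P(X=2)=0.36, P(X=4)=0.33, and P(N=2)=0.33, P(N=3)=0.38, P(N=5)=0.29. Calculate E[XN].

E[XN] = Σ_x Σ_n xn · P(X=x)P(N=n)
 = 0·0.1023 + 0·0.1178 + 0·0.0899 + 4·0.1188 + 6·0.1368 + 10·0.1044 + 8·0.1089 + 12·0.1254 + 20·0.0957
 = 0 + 0 + 0 + 0.4752 + 0.8208 + 1.044 + 0.8712 + 1.5048 + 1.914
 = 6.63

6.63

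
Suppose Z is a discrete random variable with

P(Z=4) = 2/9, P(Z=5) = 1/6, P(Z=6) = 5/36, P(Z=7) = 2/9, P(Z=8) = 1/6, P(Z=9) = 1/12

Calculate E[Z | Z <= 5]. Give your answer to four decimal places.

4.4286

P(Z <= 5) = 2/9 + 1/6 = 7/18.
E[Z | Z <= 5] = [4·2/9 + 5·1/6] / (7/18)
 = 31/18 / (7/18)
 = 31/7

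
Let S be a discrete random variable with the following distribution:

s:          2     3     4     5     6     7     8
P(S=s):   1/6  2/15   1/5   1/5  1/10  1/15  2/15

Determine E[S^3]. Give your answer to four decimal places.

E[S^3] = Σ s^3·P(S=s)
 = 8·1/6 + 27·2/15 + 64·1/5 + 125·1/5 + 216·1/10 + 343·1/15 + 512·2/15
 = 4/3 + 18/5 + 64/5 + 25 + 108/5 + 343/15 + 1024/15
 = 2332/15

155.4667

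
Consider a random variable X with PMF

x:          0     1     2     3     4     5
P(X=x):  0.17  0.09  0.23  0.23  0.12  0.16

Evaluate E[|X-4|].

E[|X-4|] = Σ |x-4|·P(X=x)
 = 4·0.17 + 3·0.09 + 2·0.23 + 1·0.23 + 0·0.12 + 1·0.16
 = 0.68 + 0.27 + 0.46 + 0.23 + 0 + 0.16
 = 1.8

1.8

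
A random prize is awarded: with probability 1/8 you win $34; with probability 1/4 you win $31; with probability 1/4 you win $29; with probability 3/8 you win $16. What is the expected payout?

E[payout] = 34·1/8 + 31·1/4 + 29·1/4 + 16·3/8
 = 17/4 + 31/4 + 29/4 + 6
 = 101/4

25.25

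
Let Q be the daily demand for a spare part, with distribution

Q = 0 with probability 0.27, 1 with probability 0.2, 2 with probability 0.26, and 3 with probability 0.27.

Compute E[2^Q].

E[2^Q] = Σ 2^q·P(Q=q)
 = 1·0.27 + 2·0.2 + 4·0.26 + 8·0.27
 = 0.27 + 0.4 + 1.04 + 2.16
 = 3.87

3.87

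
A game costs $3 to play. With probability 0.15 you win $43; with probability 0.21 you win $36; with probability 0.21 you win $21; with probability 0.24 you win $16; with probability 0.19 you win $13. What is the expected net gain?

E[payout] = 43·0.15 + 36·0.21 + 21·0.21 + 16·0.24 + 13·0.19
 = 6.45 + 7.56 + 4.41 + 3.84 + 2.47
 = 24.73
Net = 24.73 - 3 = 21.73

21.73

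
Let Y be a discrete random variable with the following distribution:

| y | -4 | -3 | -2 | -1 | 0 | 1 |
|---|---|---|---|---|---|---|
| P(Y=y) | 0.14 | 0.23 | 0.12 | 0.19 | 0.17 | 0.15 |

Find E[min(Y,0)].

-1.68

E[min(Y,0)] = Σ min(y,0)·P(Y=y)
 = (-4)·0.14 + (-3)·0.23 + (-2)·0.12 + (-1)·0.19 + 0·0.17 + 0·0.15
 = (-0.56) + (-0.69) + (-0.24) + (-0.19) + 0 + 0
 = -1.68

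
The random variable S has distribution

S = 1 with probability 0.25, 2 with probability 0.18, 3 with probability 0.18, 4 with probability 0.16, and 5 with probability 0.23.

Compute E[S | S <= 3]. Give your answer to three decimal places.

P(S <= 3) = 0.25 + 0.18 + 0.18 = 0.61.
E[S | S <= 3] = [1·0.25 + 2·0.18 + 3·0.18] / 0.61
 = 1.15 / 0.61
 = 115/61

1.885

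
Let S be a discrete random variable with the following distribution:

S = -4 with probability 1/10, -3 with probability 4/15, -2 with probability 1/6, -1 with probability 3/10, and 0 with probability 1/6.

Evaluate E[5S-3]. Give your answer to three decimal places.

-12.167

E[5S-3] = Σ (5s-3)·P(S=s)
 = (-23)·1/10 + (-18)·4/15 + (-13)·1/6 + (-8)·3/10 + (-3)·1/6
 = (-23/10) + (-24/5) + (-13/6) + (-12/5) + (-1/2)
 = -73/6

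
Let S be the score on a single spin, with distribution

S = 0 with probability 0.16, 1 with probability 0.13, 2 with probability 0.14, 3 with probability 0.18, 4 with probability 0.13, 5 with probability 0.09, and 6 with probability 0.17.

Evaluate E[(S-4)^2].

E[(S-4)^2] = Σ (s-4)^2·P(S=s)
 = 16·0.16 + 9·0.13 + 4·0.14 + 1·0.18 + 0·0.13 + 1·0.09 + 4·0.17
 = 2.56 + 1.17 + 0.56 + 0.18 + 0 + 0.09 + 0.68
 = 5.24

5.24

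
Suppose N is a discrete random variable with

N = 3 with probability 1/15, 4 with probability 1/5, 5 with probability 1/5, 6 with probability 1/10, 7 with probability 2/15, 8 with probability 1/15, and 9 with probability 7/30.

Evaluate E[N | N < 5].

P(N < 5) = 1/15 + 1/5 = 4/15.
E[N | N < 5] = [3·1/15 + 4·1/5] / (4/15)
 = 1 / (4/15)
 = 15/4

3.75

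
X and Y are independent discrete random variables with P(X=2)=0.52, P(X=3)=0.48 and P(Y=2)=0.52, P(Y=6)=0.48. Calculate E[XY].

9.7216

E[XY] = Σ_x Σ_y xy · P(X=x)P(Y=y)
 = 4·0.2704 + 12·0.2496 + 6·0.2496 + 18·0.2304
 = 1.0816 + 2.9952 + 1.4976 + 4.1472
 = 9.7216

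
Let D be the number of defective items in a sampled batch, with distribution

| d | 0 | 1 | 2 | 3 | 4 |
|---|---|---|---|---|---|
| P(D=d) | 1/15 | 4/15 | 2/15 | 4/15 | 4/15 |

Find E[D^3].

E[D^3] = Σ d^3·P(D=d)
 = 0·1/15 + 1·4/15 + 8·2/15 + 27·4/15 + 64·4/15
 = 0 + 4/15 + 16/15 + 36/5 + 256/15
 = 128/5

25.6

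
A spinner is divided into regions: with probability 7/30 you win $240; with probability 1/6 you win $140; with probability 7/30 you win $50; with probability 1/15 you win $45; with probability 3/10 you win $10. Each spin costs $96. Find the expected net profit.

1

E[payout] = 240·7/30 + 140·1/6 + 50·7/30 + 45·1/15 + 10·3/10
 = 56 + 70/3 + 35/3 + 3 + 3
 = 97
Net = 97 - 96 = 1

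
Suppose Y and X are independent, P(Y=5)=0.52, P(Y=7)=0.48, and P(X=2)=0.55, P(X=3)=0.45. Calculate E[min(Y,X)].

2.45

E[min(Y,X)] = Σ_y Σ_x min(y,x) · P(Y=y)P(X=x)
 = 2·0.286 + 3·0.234 + 2·0.264 + 3·0.216
 = 0.572 + 0.702 + 0.528 + 0.648
 = 2.45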